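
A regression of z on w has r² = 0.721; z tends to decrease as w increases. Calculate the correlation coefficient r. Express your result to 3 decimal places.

|r| = √0.721 = 0.849
The association is negative, so r = −0.849.

-0.849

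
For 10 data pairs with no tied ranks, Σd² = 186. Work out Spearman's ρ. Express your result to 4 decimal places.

ρ = 1 − 6Σd² / [n(n²−1)] = 1 − 6×186 / (10×99)
  = 1 − 1116/990 = 1 − 1.12727 ≈ -0.1273

-0.1273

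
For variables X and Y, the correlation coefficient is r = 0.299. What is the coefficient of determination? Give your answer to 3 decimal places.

0.089

r² = (0.299)² = 0.089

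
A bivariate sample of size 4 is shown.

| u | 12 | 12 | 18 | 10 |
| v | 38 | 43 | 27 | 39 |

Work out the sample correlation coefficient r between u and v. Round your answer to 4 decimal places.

n = 4, Σu = 52, Σv = 147, Σu² = 712, Σv² = 5543, Σuv = 1848
nΣuv − ΣuΣv = 7392 − 7644 = -252
nΣu² − (Σu)² = 2848 − 2704 = 144; nΣv² − (Σv)² = 22172 − 21609 = 563
r = -252 / √(144 × 563) = -252 / 284.7315 ≈ -0.8850

-0.8850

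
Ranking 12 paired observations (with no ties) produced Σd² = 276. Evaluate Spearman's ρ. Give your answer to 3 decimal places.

0.035

ρ = 1 − 6Σd² / [n(n²−1)] = 1 − 6×276 / (12×143)
  = 1 − 1656/1716 = 1 − 0.9650 ≈ 0.035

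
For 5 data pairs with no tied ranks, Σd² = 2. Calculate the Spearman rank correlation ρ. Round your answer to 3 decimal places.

ρ = 1 − 6Σd² / [n(n²−1)] = 1 − 6×2 / (5×24)
  = 1 − 12/120 = 1 − 0.1000 ≈ 0.900

0.900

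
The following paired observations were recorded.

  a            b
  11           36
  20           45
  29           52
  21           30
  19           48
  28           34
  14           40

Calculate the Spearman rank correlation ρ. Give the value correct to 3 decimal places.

Rank a: 1, 4, 7, 5, 3, 6, 2
Rank b: 3, 5, 7, 1, 6, 2, 4
d = rank(a) − rank(b): -2, -1, 0, 4, -3, 4, -2; Σd² = 50
ρ = 1 − 6Σd² / [n(n²−1)] = 1 − 6×50 / (7×48) = 1 − 300/336 ≈ 0.107

0.107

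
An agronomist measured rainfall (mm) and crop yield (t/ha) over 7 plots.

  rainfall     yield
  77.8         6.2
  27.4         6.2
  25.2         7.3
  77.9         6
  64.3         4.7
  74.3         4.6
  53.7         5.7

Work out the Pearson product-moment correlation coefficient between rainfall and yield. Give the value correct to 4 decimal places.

n = 7, Σx = 400.6, Σy = 40.7, Σx² = 26045.72, Σy² = 241.91, Σxy = 2253.68
nΣxy − ΣxΣy = 15775.76 − 16304.42 = -528.66
nΣx² − (Σx)² = 182320.04 − 160480.36 = 21839.68; nΣy² − (Σy)² = 1693.37 − 1656.49 = 36.88
r = -528.66 / √(21839.68 × 36.88) = -528.66 / 897.4672 ≈ -0.5891

-0.5891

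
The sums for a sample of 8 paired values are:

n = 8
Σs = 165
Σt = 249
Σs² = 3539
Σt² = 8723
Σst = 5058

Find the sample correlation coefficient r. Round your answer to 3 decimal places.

r = (nΣst − ΣsΣt) / √[(nΣs² − (Σs)²)(nΣt² − (Σt)²)]
Numerator: 8×5058 − 165×249 = -621
Denominator: √[(28312 − 27225)(69784 − 62001)] = √[1087 × 7783] = 2908.6287
r = -621 / 2908.6287 ≈ -0.214

-0.214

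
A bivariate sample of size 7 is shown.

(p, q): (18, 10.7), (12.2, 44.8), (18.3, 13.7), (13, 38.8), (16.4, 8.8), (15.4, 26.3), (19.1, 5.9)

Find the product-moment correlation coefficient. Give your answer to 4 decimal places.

-0.9488

n = 7, Σp = 112.4, Σq = 149, Σp² = 1847.66, Σq² = 4618.6, Σpq = 2156.3
nΣpq − ΣpΣq = 15094.1 − 16747.6 = -1653.5
nΣp² − (Σp)² = 12933.62 − 12633.76 = 299.86; nΣq² − (Σq)² = 32330.2 − 22201 = 10129.2
r = -1653.5 / √(299.86 × 10129.2) = -1653.5 / 1742.7972 ≈ -0.9488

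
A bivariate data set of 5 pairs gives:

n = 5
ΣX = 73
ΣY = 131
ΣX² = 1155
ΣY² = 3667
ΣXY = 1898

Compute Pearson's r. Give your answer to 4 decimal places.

r = (nΣXY − ΣXΣY) / √[(nΣX² − (ΣX)²)(nΣY² − (ΣY)²)]
Numerator: 5×1898 − 73×131 = -73
Denominator: √[(5775 − 5329)(18335 − 17161)] = √[446 × 1174] = 723.6049
r = -73 / 723.6049 ≈ -0.1009

-0.1009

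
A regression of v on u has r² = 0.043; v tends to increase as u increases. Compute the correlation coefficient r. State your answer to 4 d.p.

|r| = √0.043 = 0.2074
The association is positive, so r = 0.2074.

0.2074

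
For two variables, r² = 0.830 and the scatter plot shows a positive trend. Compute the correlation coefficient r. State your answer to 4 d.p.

|r| = √0.830 = 0.9110
The association is positive, so r = 0.9110.

0.9110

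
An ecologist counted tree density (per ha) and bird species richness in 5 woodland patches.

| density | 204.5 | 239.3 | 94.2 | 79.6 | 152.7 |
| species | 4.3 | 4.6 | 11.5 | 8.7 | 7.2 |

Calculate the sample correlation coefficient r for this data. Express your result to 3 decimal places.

n = 5, Σx = 770.3, Σy = 36.3, Σx² = 137611.83, Σy² = 299.43, Σxy = 4855.39
nΣxy − ΣxΣy = 24276.95 − 27961.89 = -3684.94
nΣx² − (Σx)² = 688059.15 − 593362.09 = 94697.06; nΣy² − (Σy)² = 1497.15 − 1317.69 = 179.46
r = -3684.94 / √(94697.06 × 179.46) = -3684.94 / 4122.4185 ≈ -0.894

-0.894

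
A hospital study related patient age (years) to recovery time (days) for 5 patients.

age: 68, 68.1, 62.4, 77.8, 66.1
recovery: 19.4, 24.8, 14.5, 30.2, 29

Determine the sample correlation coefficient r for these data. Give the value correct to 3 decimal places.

0.701

n = 5, Σx = 342.4, Σy = 117.9, Σx² = 23577.42, Σy² = 2954.69, Σxy = 8179.34
nΣxy − ΣxΣy = 40896.7 − 40368.96 = 527.74
nΣx² − (Σx)² = 117887.1 − 117237.76 = 649.34; nΣy² − (Σy)² = 14773.45 − 13900.41 = 873.04
r = 527.74 / √(649.34 × 873.04) = 527.74 / 752.9275 ≈ 0.701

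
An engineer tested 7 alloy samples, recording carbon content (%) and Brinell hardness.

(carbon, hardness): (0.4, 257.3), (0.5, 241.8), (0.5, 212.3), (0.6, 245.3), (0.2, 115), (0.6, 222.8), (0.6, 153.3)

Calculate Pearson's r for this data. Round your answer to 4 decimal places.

n = 7, Σx = 3.4, Σy = 1447.8, Σx² = 1.78, Σy² = 316279.64, Σxy = 725.81
nΣxy − ΣxΣy = 5080.67 − 4922.52 = 158.15
nΣx² − (Σx)² = 12.46 − 11.56 = 0.9; nΣy² − (Σy)² = 2213957.48 − 2096124.84 = 117832.64
r = 158.15 / √(0.9 × 117832.64) = 158.15 / 325.6522 ≈ 0.4856

0.4856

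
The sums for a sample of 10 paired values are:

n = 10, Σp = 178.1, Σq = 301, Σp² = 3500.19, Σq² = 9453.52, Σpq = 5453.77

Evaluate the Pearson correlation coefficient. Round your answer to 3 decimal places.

r = (nΣpq − ΣpΣq) / √[(nΣp² − (Σp)²)(nΣq² − (Σq)²)]
Numerator: 10×5453.77 − 178.1×301 = 929.6
Denominator: √[(35001.9 − 31719.61)(94535.2 − 90601)] = √[3282.29 × 3934.2] = 3593.4921
r = 929.6 / 3593.4921 ≈ 0.259

0.259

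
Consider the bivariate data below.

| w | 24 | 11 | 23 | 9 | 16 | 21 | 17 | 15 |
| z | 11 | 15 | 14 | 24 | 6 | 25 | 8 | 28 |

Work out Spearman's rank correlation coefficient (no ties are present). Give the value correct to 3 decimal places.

-0.333

Rank w: 8, 2, 7, 1, 4, 6, 5, 3
Rank z: 3, 5, 4, 6, 1, 7, 2, 8
d = rank(w) − rank(z): 5, -3, 3, -5, 3, -1, 3, -5; Σd² = 112
ρ = 1 − 6Σd² / [n(n²−1)] = 1 − 6×112 / (8×63) = 1 − 672/504 ≈ -0.333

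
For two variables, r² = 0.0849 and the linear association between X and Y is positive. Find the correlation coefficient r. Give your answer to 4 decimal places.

0.2914

|r| = √0.0849 = 0.2914
The association is positive, so r = 0.2914.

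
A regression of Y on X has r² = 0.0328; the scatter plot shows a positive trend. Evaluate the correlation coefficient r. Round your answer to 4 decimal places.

|r| = √0.0328 = 0.1811
The association is positive, so r = 0.1811.

0.1811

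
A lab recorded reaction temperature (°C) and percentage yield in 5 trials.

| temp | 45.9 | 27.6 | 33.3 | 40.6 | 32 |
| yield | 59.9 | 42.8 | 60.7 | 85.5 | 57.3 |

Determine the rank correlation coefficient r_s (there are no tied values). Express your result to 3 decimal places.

Rank temp: 5, 1, 3, 4, 2
Rank yield: 3, 1, 4, 5, 2
d = rank(temp) − rank(yield): 2, 0, -1, -1, 0; Σd² = 6
ρ = 1 − 6Σd² / [n(n²−1)] = 1 − 6×6 / (5×24) = 1 − 36/120 ≈ 0.700

0.700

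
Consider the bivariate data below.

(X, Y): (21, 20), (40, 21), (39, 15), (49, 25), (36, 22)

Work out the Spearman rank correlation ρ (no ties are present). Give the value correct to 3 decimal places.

Rank X: 1, 4, 3, 5, 2
Rank Y: 2, 3, 1, 5, 4
d = rank(X) − rank(Y): -1, 1, 2, 0, -2; Σd² = 10
ρ = 1 − 6Σd² / [n(n²−1)] = 1 − 6×10 / (5×24) = 1 − 60/120 ≈ 0.500

0.500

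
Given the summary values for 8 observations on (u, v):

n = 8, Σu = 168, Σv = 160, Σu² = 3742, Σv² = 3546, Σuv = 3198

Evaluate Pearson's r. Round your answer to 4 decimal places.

-0.5953

r = (nΣuv − ΣuΣv) / √[(nΣu² − (Σu)²)(nΣv² − (Σv)²)]
Numerator: 8×3198 − 168×160 = -1296
Denominator: √[(29936 − 28224)(28368 − 25600)] = √[1712 × 2768] = 2176.8822
r = -1296 / 2176.8822 ≈ -0.5953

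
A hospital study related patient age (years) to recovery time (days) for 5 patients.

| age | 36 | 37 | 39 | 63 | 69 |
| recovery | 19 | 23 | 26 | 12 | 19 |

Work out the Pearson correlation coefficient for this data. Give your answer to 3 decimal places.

n = 5, Σx = 244, Σy = 99, Σx² = 12916, Σy² = 2071, Σxy = 4616
nΣxy − ΣxΣy = 23080 − 24156 = -1076
nΣx² − (Σx)² = 64580 − 59536 = 5044; nΣy² − (Σy)² = 10355 − 9801 = 554
r = -1076 / √(5044 × 554) = -1076 / 1671.6387 ≈ -0.644

-0.644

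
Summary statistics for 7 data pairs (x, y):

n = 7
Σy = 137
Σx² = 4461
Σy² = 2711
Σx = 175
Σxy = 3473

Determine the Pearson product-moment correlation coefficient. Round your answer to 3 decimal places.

0.950

r = (nΣxy − ΣxΣy) / √[(nΣx² − (Σx)²)(nΣy² − (Σy)²)]
Numerator: 7×3473 − 175×137 = 336
Denominator: √[(31227 − 30625)(18977 − 18769)] = √[602 × 208] = 353.8587
r = 336 / 353.8587 ≈ 0.950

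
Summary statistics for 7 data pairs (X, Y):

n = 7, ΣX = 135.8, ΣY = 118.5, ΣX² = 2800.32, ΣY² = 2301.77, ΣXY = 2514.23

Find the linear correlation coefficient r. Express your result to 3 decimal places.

0.972

r = (nΣXY − ΣXΣY) / √[(nΣX² − (ΣX)²)(nΣY² − (ΣY)²)]
Numerator: 7×2514.23 − 135.8×118.5 = 1507.31
Denominator: √[(19602.24 − 18441.64)(16112.39 − 14042.25)] = √[1160.6 × 2070.14] = 1550.0337
r = 1507.31 / 1550.0337 ≈ 0.972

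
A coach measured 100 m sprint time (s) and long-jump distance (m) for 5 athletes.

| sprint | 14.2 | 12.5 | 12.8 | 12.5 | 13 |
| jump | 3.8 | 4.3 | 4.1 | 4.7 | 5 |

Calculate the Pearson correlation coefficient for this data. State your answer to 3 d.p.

n = 5, Σx = 65, Σy = 21.9, Σx² = 846.98, Σy² = 96.83, Σxy = 283.94
nΣxy − ΣxΣy = 1419.7 − 1423.5 = -3.8
nΣx² − (Σx)² = 4234.9 − 4225 = 9.9; nΣy² − (Σy)² = 484.15 − 479.61 = 4.54
r = -3.8 / √(9.9 × 4.54) = -3.8 / 6.7042 ≈ -0.567

-0.567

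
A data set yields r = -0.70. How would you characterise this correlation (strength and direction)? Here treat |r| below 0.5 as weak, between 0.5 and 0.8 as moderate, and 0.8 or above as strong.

moderate negative

r = -0.70 < 0 so the relationship is negative.
|r| = 0.70, which falls in the moderate range.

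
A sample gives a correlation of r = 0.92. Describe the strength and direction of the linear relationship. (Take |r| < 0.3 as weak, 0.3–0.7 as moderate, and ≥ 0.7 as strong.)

strong positive

r = 0.92 > 0 so the relationship is positive.
|r| = 0.92, which falls in the strong range.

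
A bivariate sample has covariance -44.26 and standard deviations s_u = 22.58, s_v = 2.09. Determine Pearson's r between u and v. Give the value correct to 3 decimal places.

-0.938

r = Cov(u,v) / (s_u · s_v) = -44.26 / (22.58 × 2.09)
  = -44.26 / 47.1922 ≈ -0.938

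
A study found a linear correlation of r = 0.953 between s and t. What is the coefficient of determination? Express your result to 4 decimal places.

r² = (0.953)² = 0.9082

0.9082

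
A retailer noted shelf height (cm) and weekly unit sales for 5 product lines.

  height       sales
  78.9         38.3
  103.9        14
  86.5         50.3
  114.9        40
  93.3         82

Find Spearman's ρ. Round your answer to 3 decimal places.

Rank height: 1, 4, 2, 5, 3
Rank sales: 2, 1, 4, 3, 5
d = rank(height) − rank(sales): -1, 3, -2, 2, -2; Σd² = 22
ρ = 1 − 6Σd² / [n(n²−1)] = 1 − 6×22 / (5×24) = 1 − 132/120 ≈ -0.100

-0.100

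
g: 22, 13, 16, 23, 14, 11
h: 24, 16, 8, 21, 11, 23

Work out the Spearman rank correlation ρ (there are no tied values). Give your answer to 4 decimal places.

Rank g: 5, 2, 4, 6, 3, 1
Rank h: 6, 3, 1, 4, 2, 5
d = rank(g) − rank(h): -1, -1, 3, 2, 1, -4; Σd² = 32
ρ = 1 − 6Σd² / [n(n²−1)] = 1 − 6×32 / (6×35) = 1 − 192/210 ≈ 0.0857

0.0857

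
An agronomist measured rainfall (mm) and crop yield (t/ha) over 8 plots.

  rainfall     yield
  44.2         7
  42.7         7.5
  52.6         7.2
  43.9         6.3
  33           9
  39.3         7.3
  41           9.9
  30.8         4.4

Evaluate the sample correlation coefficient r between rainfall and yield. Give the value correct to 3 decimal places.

n = 8, Σx = 327.5, Σy = 58.6, Σx² = 13734.03, Σy² = 448.44, Σxy = 2410.25
nΣxy − ΣxΣy = 19282 − 19191.5 = 90.5
nΣx² − (Σx)² = 109872.24 − 107256.25 = 2615.99; nΣy² − (Σy)² = 3587.52 − 3433.96 = 153.56
r = 90.5 / √(2615.99 × 153.56) = 90.5 / 633.8071 ≈ 0.143

0.143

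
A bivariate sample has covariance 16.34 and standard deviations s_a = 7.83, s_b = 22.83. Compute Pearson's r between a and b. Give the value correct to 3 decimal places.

r = Cov(a,b) / (s_a · s_b) = 16.34 / (7.83 × 22.83)
  = 16.34 / 178.7589 ≈ 0.091

0.091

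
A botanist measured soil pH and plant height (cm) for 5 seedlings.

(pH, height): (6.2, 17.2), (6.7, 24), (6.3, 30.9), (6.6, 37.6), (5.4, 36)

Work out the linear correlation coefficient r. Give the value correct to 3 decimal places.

n = 5, Σx = 31.2, Σy = 145.7, Σx² = 195.74, Σy² = 4536.41, Σxy = 904.67
nΣxy − ΣxΣy = 4523.35 − 4545.84 = -22.49
nΣx² − (Σx)² = 978.7 − 973.44 = 5.26; nΣy² − (Σy)² = 22682.05 − 21228.49 = 1453.56
r = -22.49 / √(5.26 × 1453.56) = -22.49 / 87.4398 ≈ -0.257

-0.257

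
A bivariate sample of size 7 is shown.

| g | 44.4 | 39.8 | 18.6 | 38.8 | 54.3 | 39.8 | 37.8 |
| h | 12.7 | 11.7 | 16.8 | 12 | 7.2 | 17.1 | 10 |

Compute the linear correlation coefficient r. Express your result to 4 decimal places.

-0.7148

n = 7, Σg = 273.5, Σh = 87.5, Σg² = 11368.17, Σh² = 1168.67, Σgh = 3257.16
nΣgh − ΣgΣh = 22800.12 − 23931.25 = -1131.13
nΣg² − (Σg)² = 79577.19 − 74802.25 = 4774.94; nΣh² − (Σh)² = 8180.69 − 7656.25 = 524.44
r = -1131.13 / √(4774.94 × 524.44) = -1131.13 / 1582.4568 ≈ -0.7148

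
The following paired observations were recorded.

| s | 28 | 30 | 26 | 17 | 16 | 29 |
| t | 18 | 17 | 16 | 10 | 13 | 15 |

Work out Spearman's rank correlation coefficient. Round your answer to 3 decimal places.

0.657

Rank s: 4, 6, 3, 2, 1, 5
Rank t: 6, 5, 4, 1, 2, 3
d = rank(s) − rank(t): -2, 1, -1, 1, -1, 2; Σd² = 12
ρ = 1 − 6Σd² / [n(n²−1)] = 1 − 6×12 / (6×35) = 1 − 72/210 ≈ 0.657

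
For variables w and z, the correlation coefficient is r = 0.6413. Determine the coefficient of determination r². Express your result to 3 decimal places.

r² = (0.6413)² = 0.411

0.411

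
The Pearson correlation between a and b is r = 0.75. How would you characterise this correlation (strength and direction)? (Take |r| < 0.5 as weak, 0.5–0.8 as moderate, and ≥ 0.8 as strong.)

moderate positive

r = 0.75 > 0 so the relationship is positive.
|r| = 0.75, which falls in the moderate range.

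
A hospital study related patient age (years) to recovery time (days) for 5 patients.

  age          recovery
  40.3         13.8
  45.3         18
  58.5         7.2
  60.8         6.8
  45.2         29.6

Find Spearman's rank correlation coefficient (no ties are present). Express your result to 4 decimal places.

Rank age: 1, 3, 4, 5, 2
Rank recovery: 3, 4, 2, 1, 5
d = rank(age) − rank(recovery): -2, -1, 2, 4, -3; Σd² = 34
ρ = 1 − 6Σd² / [n(n²−1)] = 1 − 6×34 / (5×24) = 1 − 204/120 ≈ -0.7000

-0.7000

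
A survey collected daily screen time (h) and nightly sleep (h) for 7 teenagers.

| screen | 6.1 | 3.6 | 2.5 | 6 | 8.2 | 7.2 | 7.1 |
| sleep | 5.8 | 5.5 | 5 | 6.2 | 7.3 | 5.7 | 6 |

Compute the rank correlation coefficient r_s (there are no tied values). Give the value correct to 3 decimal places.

0.679

Rank screen: 4, 2, 1, 3, 7, 6, 5
Rank sleep: 4, 2, 1, 6, 7, 3, 5
d = rank(screen) − rank(sleep): 0, 0, 0, -3, 0, 3, 0; Σd² = 18
ρ = 1 − 6Σd² / [n(n²−1)] = 1 − 6×18 / (7×48) = 1 − 108/336 ≈ 0.679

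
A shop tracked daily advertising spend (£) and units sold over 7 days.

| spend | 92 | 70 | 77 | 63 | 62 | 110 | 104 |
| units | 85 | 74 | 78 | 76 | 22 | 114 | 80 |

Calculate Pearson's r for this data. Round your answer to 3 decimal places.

0.730

n = 7, Σx = 578, Σy = 529, Σx² = 50022, Σy² = 44441, Σxy = 46018
nΣxy − ΣxΣy = 322126 − 305762 = 16364
nΣx² − (Σx)² = 350154 − 334084 = 16070; nΣy² − (Σy)² = 311087 − 279841 = 31246
r = 16364 / √(16070 × 31246) = 16364 / 22408.1061 ≈ 0.730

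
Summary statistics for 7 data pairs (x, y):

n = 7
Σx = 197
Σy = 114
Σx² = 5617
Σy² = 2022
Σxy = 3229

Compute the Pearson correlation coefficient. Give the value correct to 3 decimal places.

0.189

r = (nΣxy − ΣxΣy) / √[(nΣx² − (Σx)²)(nΣy² − (Σy)²)]
Numerator: 7×3229 − 197×114 = 145
Denominator: √[(39319 − 38809)(14154 − 12996)] = √[510 × 1158] = 768.4920
r = 145 / 768.4920 ≈ 0.189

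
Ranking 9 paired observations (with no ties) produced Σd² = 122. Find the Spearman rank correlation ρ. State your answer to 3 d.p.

ρ = 1 − 6Σd² / [n(n²−1)] = 1 − 6×122 / (9×80)
  = 1 − 732/720 = 1 − 1.0167 ≈ -0.017

-0.017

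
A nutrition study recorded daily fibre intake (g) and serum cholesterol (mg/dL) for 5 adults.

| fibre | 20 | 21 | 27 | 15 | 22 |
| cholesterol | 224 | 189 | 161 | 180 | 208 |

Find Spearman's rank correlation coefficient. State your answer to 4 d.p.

-0.3000

Rank fibre: 2, 3, 5, 1, 4
Rank cholesterol: 5, 3, 1, 2, 4
d = rank(fibre) − rank(cholesterol): -3, 0, 4, -1, 0; Σd² = 26
ρ = 1 − 6Σd² / [n(n²−1)] = 1 − 6×26 / (5×24) = 1 − 156/120 ≈ -0.3000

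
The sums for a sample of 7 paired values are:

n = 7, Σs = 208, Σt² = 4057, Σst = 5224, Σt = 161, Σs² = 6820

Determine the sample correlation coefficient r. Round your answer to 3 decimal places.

0.925

r = (nΣst − ΣsΣt) / √[(nΣs² − (Σs)²)(nΣt² − (Σt)²)]
Numerator: 7×5224 − 208×161 = 3080
Denominator: √[(47740 − 43264)(28399 − 25921)] = √[4476 × 2478] = 3330.3946
r = 3080 / 3330.3946 ≈ 0.925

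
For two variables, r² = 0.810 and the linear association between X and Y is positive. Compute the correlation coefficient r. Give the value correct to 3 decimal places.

|r| = √0.810 = 0.900
The association is positive, so r = 0.900.

0.900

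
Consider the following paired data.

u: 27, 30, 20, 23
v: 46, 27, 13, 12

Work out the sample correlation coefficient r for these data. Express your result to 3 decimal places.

0.659

n = 4, Σu = 100, Σv = 98, Σu² = 2558, Σv² = 3158, Σuv = 2588
nΣuv − ΣuΣv = 10352 − 9800 = 552
nΣu² − (Σu)² = 10232 − 10000 = 232; nΣv² − (Σv)² = 12632 − 9604 = 3028
r = 552 / √(232 × 3028) = 552 / 838.1503 ≈ 0.659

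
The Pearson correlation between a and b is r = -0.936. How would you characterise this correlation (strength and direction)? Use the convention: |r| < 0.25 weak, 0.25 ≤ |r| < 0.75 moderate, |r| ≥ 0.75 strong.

r = -0.936 < 0 so the relationship is negative.
|r| = 0.936, which falls in the strong range.

strong negative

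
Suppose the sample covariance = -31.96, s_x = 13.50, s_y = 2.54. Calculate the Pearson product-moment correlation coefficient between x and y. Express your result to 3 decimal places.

r = Cov(x,y) / (s_x · s_y) = -31.96 / (13.50 × 2.54)
  = -31.96 / 34.2900 ≈ -0.932

-0.932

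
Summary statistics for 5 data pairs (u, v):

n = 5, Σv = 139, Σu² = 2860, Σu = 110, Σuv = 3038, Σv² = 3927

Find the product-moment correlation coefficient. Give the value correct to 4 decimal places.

r = (nΣuv − ΣuΣv) / √[(nΣu² − (Σu)²)(nΣv² − (Σv)²)]
Numerator: 5×3038 − 110×139 = -100
Denominator: √[(14300 − 12100)(19635 − 19321)] = √[2200 × 314] = 831.1438
r = -100 / 831.1438 ≈ -0.1203

-0.1203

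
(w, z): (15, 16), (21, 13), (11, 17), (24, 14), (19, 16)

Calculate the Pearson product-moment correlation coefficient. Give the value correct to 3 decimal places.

-0.835

n = 5, Σw = 90, Σz = 76, Σw² = 1724, Σz² = 1166, Σwz = 1340
nΣwz − ΣwΣz = 6700 − 6840 = -140
nΣw² − (Σw)² = 8620 − 8100 = 520; nΣz² − (Σz)² = 5830 − 5776 = 54
r = -140 / √(520 × 54) = -140 / 167.5709 ≈ -0.835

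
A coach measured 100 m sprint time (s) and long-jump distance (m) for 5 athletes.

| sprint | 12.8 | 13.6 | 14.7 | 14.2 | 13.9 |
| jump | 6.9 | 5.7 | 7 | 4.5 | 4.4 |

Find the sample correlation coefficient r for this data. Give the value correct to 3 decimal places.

-0.180

n = 5, Σx = 69.2, Σy = 28.5, Σx² = 959.74, Σy² = 168.71, Σxy = 393.8
nΣxy − ΣxΣy = 1969 − 1972.2 = -3.2
nΣx² − (Σx)² = 4798.7 − 4788.64 = 10.06; nΣy² − (Σy)² = 843.55 − 812.25 = 31.3
r = -3.2 / √(10.06 × 31.3) = -3.2 / 17.7448 ≈ -0.180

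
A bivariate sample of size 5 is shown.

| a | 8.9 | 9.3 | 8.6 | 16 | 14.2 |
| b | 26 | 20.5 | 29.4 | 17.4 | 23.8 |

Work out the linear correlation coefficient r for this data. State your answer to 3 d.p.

-0.678

n = 5, Σa = 57, Σb = 117.1, Σa² = 697.3, Σb² = 2829.81, Σab = 1291.25
nΣab − ΣaΣb = 6456.25 − 6674.7 = -218.45
nΣa² − (Σa)² = 3486.5 − 3249 = 237.5; nΣb² − (Σb)² = 14149.05 − 13712.41 = 436.64
r = -218.45 / √(237.5 × 436.64) = -218.45 / 322.0279 ≈ -0.678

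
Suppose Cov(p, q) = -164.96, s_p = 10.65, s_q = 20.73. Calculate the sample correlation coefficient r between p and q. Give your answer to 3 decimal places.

r = Cov(p,q) / (s_p · s_q) = -164.96 / (10.65 × 20.73)
  = -164.96 / 220.7745 ≈ -0.747

-0.747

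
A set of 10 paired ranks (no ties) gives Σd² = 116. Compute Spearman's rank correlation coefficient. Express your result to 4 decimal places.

0.2970

ρ = 1 − 6Σd² / [n(n²−1)] = 1 − 6×116 / (10×99)
  = 1 − 696/990 = 1 − 0.70303 ≈ 0.2970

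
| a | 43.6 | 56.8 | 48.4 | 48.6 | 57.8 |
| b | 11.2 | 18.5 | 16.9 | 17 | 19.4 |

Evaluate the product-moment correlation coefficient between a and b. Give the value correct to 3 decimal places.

n = 5, Σa = 255.2, Σb = 83, Σa² = 13172.56, Σb² = 1418.66, Σab = 4304.6
nΣab − ΣaΣb = 21523 − 21181.6 = 341.4
nΣa² − (Σa)² = 65862.8 − 65127.04 = 735.76; nΣb² − (Σb)² = 7093.3 − 6889 = 204.3
r = 341.4 / √(735.76 × 204.3) = 341.4 / 387.7058 ≈ 0.881

0.881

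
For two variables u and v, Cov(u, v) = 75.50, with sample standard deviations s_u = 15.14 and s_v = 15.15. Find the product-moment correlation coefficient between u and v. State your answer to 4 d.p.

r = Cov(u,v) / (s_u · s_v) = 75.50 / (15.14 × 15.15)
  = 75.50 / 229.3710 ≈ 0.3292

0.3292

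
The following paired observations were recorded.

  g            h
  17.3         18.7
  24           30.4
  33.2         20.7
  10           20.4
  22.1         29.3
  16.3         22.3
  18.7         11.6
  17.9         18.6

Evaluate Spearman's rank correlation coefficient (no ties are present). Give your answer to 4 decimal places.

Rank g: 3, 7, 8, 1, 6, 2, 5, 4
Rank h: 3, 8, 5, 4, 7, 6, 1, 2
d = rank(g) − rank(h): 0, -1, 3, -3, -1, -4, 4, 2; Σd² = 56
ρ = 1 − 6Σd² / [n(n²−1)] = 1 − 6×56 / (8×63) = 1 − 336/504 ≈ 0.3333

0.3333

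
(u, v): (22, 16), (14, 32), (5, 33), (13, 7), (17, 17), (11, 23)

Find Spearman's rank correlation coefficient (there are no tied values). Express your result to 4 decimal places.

-0.5429

Rank u: 6, 4, 1, 3, 5, 2
Rank v: 2, 5, 6, 1, 3, 4
d = rank(u) − rank(v): 4, -1, -5, 2, 2, -2; Σd² = 54
ρ = 1 − 6Σd² / [n(n²−1)] = 1 − 6×54 / (6×35) = 1 − 324/210 ≈ -0.5429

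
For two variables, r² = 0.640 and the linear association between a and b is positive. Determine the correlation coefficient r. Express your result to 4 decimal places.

|r| = √0.640 = 0.8000
The association is positive, so r = 0.8000.

0.8000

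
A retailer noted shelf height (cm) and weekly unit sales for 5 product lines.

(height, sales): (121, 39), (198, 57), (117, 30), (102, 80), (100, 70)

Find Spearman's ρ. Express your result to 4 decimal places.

Rank height: 4, 5, 3, 2, 1
Rank sales: 2, 3, 1, 5, 4
d = rank(height) − rank(sales): 2, 2, 2, -3, -3; Σd² = 30
ρ = 1 − 6Σd² / [n(n²−1)] = 1 − 6×30 / (5×24) = 1 − 180/120 ≈ -0.5000

-0.5000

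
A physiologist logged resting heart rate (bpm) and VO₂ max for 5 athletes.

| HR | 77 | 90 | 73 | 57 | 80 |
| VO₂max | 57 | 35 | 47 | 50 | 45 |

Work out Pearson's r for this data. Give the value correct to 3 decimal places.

n = 5, Σx = 377, Σy = 234, Σx² = 29007, Σy² = 11208, Σxy = 17420
nΣxy − ΣxΣy = 87100 − 88218 = -1118
nΣx² − (Σx)² = 145035 − 142129 = 2906; nΣy² − (Σy)² = 56040 − 54756 = 1284
r = -1118 / √(2906 × 1284) = -1118 / 1931.6584 ≈ -0.579

-0.579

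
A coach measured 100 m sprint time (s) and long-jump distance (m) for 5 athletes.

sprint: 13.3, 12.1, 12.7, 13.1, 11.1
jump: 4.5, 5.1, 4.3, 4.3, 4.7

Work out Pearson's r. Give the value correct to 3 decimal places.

-0.559

n = 5, Σx = 62.3, Σy = 22.9, Σx² = 779.41, Σy² = 105.33, Σxy = 284.67
nΣxy − ΣxΣy = 1423.35 − 1426.67 = -3.32
nΣx² − (Σx)² = 3897.05 − 3881.29 = 15.76; nΣy² − (Σy)² = 526.65 − 524.41 = 2.24
r = -3.32 / √(15.76 × 2.24) = -3.32 / 5.9416 ≈ -0.559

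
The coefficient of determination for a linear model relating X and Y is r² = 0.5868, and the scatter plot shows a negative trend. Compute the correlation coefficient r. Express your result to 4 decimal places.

-0.7660

|r| = √0.5868 = 0.7660
The association is negative, so r = −0.7660.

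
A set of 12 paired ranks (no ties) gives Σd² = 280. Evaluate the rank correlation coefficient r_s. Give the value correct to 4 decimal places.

ρ = 1 − 6Σd² / [n(n²−1)] = 1 − 6×280 / (12×143)
  = 1 − 1680/1716 = 1 − 0.97902 ≈ 0.0210

0.0210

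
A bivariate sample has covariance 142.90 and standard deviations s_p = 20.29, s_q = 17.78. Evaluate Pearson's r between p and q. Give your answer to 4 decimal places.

r = Cov(p,q) / (s_p · s_q) = 142.90 / (20.29 × 17.78)
  = 142.90 / 360.7562 ≈ 0.3961

0.3961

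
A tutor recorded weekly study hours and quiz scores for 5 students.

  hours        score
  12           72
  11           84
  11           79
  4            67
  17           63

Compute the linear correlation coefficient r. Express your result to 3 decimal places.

n = 5, Σx = 55, Σy = 365, Σx² = 691, Σy² = 26939, Σxy = 3996
nΣxy − ΣxΣy = 19980 − 20075 = -95
nΣx² − (Σx)² = 3455 − 3025 = 430; nΣy² − (Σy)² = 134695 − 133225 = 1470
r = -95 / √(430 × 1470) = -95 / 795.0472 ≈ -0.119

-0.119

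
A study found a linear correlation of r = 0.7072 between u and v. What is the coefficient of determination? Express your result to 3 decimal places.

r² = (0.7072)² = 0.500

0.500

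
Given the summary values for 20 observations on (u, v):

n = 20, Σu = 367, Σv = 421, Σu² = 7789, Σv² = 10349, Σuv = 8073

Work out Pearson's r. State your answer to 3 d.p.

r = (nΣuv − ΣuΣv) / √[(nΣu² − (Σu)²)(nΣv² − (Σv)²)]
Numerator: 20×8073 − 367×421 = 6953
Denominator: √[(155780 − 134689)(206980 − 177241)] = √[21091 × 29739] = 25044.4654
r = 6953 / 25044.4654 ≈ 0.278

0.278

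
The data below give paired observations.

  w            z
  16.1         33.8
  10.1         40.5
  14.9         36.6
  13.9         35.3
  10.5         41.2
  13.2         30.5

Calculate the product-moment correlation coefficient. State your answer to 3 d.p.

-0.692

n = 6, Σw = 78.7, Σz = 217.9, Σw² = 1060.93, Σz² = 7996.03, Σwz = 2824.44
nΣwz − ΣwΣz = 16946.64 − 17148.73 = -202.09
nΣw² − (Σw)² = 6365.58 − 6193.69 = 171.89; nΣz² − (Σz)² = 47976.18 − 47480.41 = 495.77
r = -202.09 / √(171.89 × 495.77) = -202.09 / 291.9211 ≈ -0.692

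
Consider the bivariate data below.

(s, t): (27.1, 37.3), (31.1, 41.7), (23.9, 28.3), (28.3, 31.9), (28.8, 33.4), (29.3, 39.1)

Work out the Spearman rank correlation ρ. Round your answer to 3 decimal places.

Rank s: 2, 6, 1, 3, 4, 5
Rank t: 4, 6, 1, 2, 3, 5
d = rank(s) − rank(t): -2, 0, 0, 1, 1, 0; Σd² = 6
ρ = 1 − 6Σd² / [n(n²−1)] = 1 − 6×6 / (6×35) = 1 − 36/210 ≈ 0.829

0.829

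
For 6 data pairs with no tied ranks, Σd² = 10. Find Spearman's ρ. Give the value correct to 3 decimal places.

ρ = 1 − 6Σd² / [n(n²−1)] = 1 − 6×10 / (6×35)
  = 1 − 60/210 = 1 − 0.2857 ≈ 0.714

0.714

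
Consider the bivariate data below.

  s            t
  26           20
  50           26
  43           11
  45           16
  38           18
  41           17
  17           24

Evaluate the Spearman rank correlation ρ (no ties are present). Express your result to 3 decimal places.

-0.214

Rank s: 2, 7, 5, 6, 3, 4, 1
Rank t: 5, 7, 1, 2, 4, 3, 6
d = rank(s) − rank(t): -3, 0, 4, 4, -1, 1, -5; Σd² = 68
ρ = 1 − 6Σd² / [n(n²−1)] = 1 − 6×68 / (7×48) = 1 − 408/336 ≈ -0.214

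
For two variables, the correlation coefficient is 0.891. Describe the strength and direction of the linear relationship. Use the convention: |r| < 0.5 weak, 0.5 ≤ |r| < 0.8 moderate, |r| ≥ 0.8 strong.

strong positive

r = 0.891 > 0 so the relationship is positive.
|r| = 0.891, which falls in the strong range.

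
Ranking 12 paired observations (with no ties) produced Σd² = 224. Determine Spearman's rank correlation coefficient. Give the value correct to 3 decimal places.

0.217

ρ = 1 − 6Σd² / [n(n²−1)] = 1 − 6×224 / (12×143)
  = 1 − 1344/1716 = 1 − 0.7832 ≈ 0.217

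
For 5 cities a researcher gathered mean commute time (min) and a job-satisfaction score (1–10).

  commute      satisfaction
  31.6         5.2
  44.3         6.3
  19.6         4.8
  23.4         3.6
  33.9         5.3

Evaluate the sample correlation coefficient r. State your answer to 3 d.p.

n = 5, Σx = 152.8, Σy = 25.2, Σx² = 5041.98, Σy² = 130.82, Σxy = 801.4
nΣxy − ΣxΣy = 4007 − 3850.56 = 156.44
nΣx² − (Σx)² = 25209.9 − 23347.84 = 1862.06; nΣy² − (Σy)² = 654.1 − 635.04 = 19.06
r = 156.44 / √(1862.06 × 19.06) = 156.44 / 188.3902 ≈ 0.830

0.830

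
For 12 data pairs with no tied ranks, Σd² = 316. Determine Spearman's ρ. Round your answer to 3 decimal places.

ρ = 1 − 6Σd² / [n(n²−1)] = 1 − 6×316 / (12×143)
  = 1 − 1896/1716 = 1 − 1.1049 ≈ -0.105

-0.105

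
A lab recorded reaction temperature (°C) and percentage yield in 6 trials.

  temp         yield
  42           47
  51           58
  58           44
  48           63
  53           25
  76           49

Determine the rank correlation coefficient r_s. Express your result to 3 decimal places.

Rank temp: 1, 3, 5, 2, 4, 6
Rank yield: 3, 5, 2, 6, 1, 4
d = rank(temp) − rank(yield): -2, -2, 3, -4, 3, 2; Σd² = 46
ρ = 1 − 6Σd² / [n(n²−1)] = 1 − 6×46 / (6×35) = 1 − 276/210 ≈ -0.314

-0.314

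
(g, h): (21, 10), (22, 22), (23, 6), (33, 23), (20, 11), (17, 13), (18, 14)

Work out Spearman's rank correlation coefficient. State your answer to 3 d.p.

0.143

Rank g: 4, 5, 6, 7, 3, 1, 2
Rank h: 2, 6, 1, 7, 3, 4, 5
d = rank(g) − rank(h): 2, -1, 5, 0, 0, -3, -3; Σd² = 48
ρ = 1 − 6Σd² / [n(n²−1)] = 1 − 6×48 / (7×48) = 1 − 288/336 ≈ 0.143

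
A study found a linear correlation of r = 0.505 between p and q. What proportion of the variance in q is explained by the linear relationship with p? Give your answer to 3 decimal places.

0.255

r² = (0.505)² = 0.255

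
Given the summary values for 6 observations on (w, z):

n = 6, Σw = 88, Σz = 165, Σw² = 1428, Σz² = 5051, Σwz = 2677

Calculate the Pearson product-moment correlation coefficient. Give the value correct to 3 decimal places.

r = (nΣwz − ΣwΣz) / √[(nΣw² − (Σw)²)(nΣz² − (Σz)²)]
Numerator: 6×2677 − 88×165 = 1542
Denominator: √[(8568 − 7744)(30306 − 27225)] = √[824 × 3081] = 1593.3437
r = 1542 / 1593.3437 ≈ 0.968

0.968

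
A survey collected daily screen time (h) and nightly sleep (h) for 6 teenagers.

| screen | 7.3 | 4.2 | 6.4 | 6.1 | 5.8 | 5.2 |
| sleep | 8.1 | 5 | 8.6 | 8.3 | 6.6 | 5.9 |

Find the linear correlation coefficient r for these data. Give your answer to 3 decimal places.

0.879

n = 6, Σx = 35, Σy = 42.5, Σx² = 209.78, Σy² = 311.83, Σxy = 254.76
nΣxy − ΣxΣy = 1528.56 − 1487.5 = 41.06
nΣx² − (Σx)² = 1258.68 − 1225 = 33.68; nΣy² − (Σy)² = 1870.98 − 1806.25 = 64.73
r = 41.06 / √(33.68 × 64.73) = 41.06 / 46.6916 ≈ 0.879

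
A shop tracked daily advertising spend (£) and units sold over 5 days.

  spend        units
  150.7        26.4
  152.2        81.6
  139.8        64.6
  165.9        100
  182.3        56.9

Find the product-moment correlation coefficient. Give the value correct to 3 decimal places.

n = 5, Σx = 790.9, Σy = 329.5, Σx² = 126175.47, Σy² = 24766.29, Σxy = 52391.95
nΣxy − ΣxΣy = 261959.75 − 260601.55 = 1358.2
nΣx² − (Σx)² = 630877.35 − 625522.81 = 5354.54; nΣy² − (Σy)² = 123831.45 − 108570.25 = 15261.2
r = 1358.2 / √(5354.54 × 15261.2) = 1358.2 / 9039.7293 ≈ 0.150

0.150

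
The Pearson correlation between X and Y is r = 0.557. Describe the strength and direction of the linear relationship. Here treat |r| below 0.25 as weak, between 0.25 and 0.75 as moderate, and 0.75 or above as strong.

r = 0.557 > 0 so the relationship is positive.
|r| = 0.557, which falls in the moderate range.

moderate positive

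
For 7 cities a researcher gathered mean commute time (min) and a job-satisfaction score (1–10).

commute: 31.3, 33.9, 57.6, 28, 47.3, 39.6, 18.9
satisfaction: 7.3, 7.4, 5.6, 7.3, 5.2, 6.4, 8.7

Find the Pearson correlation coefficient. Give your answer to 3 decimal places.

n = 7, Σx = 256.6, Σy = 47.9, Σx² = 10393.32, Σy² = 336.39, Σxy = 1670.14
nΣxy − ΣxΣy = 11690.98 − 12291.14 = -600.16
nΣx² − (Σx)² = 72753.24 − 65843.56 = 6909.68; nΣy² − (Σy)² = 2354.73 − 2294.41 = 60.32
r = -600.16 / √(6909.68 × 60.32) = -600.16 / 645.5942 ≈ -0.930

-0.930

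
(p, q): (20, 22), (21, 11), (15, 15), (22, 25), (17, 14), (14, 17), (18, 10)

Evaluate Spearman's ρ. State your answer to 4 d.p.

Rank p: 5, 6, 2, 7, 3, 1, 4
Rank q: 6, 2, 4, 7, 3, 5, 1
d = rank(p) − rank(q): -1, 4, -2, 0, 0, -4, 3; Σd² = 46
ρ = 1 − 6Σd² / [n(n²−1)] = 1 − 6×46 / (7×48) = 1 − 276/336 ≈ 0.1786

0.1786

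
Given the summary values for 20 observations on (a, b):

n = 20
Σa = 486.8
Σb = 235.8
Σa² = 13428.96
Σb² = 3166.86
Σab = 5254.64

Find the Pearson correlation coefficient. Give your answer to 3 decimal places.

-0.620

r = (nΣab − ΣaΣb) / √[(nΣa² − (Σa)²)(nΣb² − (Σb)²)]
Numerator: 20×5254.64 − 486.8×235.8 = -9694.64
Denominator: √[(268579.2 − 236974.24)(63337.2 − 55601.64)] = √[31604.96 × 7735.56] = 15635.9222
r = -9694.64 / 15635.9222 ≈ -0.620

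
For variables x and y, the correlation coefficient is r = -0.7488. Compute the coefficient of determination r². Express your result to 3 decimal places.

0.561

r² = (-0.7488)² = 0.561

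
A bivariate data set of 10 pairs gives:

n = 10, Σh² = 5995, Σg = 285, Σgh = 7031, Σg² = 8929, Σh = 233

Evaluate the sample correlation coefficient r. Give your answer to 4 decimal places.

r = (nΣgh − ΣgΣh) / √[(nΣg² − (Σg)²)(nΣh² − (Σh)²)]
Numerator: 10×7031 − 285×233 = 3905
Denominator: √[(89290 − 81225)(59950 − 54289)] = √[8065 × 5661] = 6756.9198
r = 3905 / 6756.9198 ≈ 0.5779

0.5779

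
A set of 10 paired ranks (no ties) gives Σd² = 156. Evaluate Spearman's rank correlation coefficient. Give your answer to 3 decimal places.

ρ = 1 − 6Σd² / [n(n²−1)] = 1 − 6×156 / (10×99)
  = 1 − 936/990 = 1 − 0.9455 ≈ 0.055

0.055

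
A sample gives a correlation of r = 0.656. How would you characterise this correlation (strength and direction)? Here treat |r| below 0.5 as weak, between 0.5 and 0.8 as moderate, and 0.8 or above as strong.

r = 0.656 > 0 so the relationship is positive.
|r| = 0.656, which falls in the moderate range.

moderate positive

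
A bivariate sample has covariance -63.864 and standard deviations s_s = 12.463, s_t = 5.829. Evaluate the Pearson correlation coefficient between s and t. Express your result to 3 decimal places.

-0.879

r = Cov(s,t) / (s_s · s_t) = -63.864 / (12.463 × 5.829)
  = -63.864 / 72.6468 ≈ -0.879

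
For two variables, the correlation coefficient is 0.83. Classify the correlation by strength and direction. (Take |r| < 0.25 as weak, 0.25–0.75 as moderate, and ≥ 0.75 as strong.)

strong positive

r = 0.83 > 0 so the relationship is positive.
|r| = 0.83, which falls in the strong range.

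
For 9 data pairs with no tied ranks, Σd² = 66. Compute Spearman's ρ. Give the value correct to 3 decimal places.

0.450

ρ = 1 − 6Σd² / [n(n²−1)] = 1 − 6×66 / (9×80)
  = 1 − 396/720 = 1 − 0.5500 ≈ 0.450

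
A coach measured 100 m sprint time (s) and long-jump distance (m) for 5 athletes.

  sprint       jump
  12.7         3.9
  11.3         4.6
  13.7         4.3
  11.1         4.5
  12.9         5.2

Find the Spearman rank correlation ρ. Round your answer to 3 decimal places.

-0.100

Rank sprint: 3, 2, 5, 1, 4
Rank jump: 1, 4, 2, 3, 5
d = rank(sprint) − rank(jump): 2, -2, 3, -2, -1; Σd² = 22
ρ = 1 − 6Σd² / [n(n²−1)] = 1 − 6×22 / (5×24) = 1 − 132/120 ≈ -0.100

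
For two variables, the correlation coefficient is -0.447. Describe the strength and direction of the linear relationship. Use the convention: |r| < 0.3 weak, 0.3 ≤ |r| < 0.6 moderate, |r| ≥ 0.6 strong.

r = -0.447 < 0 so the relationship is negative.
|r| = 0.447, which falls in the moderate range.

moderate negative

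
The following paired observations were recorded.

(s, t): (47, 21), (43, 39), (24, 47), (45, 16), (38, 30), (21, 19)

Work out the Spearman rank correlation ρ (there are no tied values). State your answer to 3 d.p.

Rank s: 6, 4, 2, 5, 3, 1
Rank t: 3, 5, 6, 1, 4, 2
d = rank(s) − rank(t): 3, -1, -4, 4, -1, -1; Σd² = 44
ρ = 1 − 6Σd² / [n(n²−1)] = 1 − 6×44 / (6×35) = 1 − 264/210 ≈ -0.257

-0.257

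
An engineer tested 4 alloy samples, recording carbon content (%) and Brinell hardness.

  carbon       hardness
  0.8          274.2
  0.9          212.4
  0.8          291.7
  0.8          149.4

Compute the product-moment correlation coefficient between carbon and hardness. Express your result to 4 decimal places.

-0.2012

n = 4, Σx = 3.3, Σy = 927.7, Σx² = 2.73, Σy² = 227708.65, Σxy = 763.4
nΣxy − ΣxΣy = 3053.6 − 3061.41 = -7.81
nΣx² − (Σx)² = 10.92 − 10.89 = 0.03; nΣy² − (Σy)² = 910834.6 − 860627.29 = 50207.31
r = -7.81 / √(0.03 × 50207.31) = -7.81 / 38.8100 ≈ -0.2012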